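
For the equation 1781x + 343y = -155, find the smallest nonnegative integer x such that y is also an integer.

gcd(1781, 343) = 1  (1781 = 5*343 + 66, 343 = 5*66 + 13, 66 = 5*13 + 1, 13 = 13*1).
1 divides -155, so solutions exist.
Back-substituting, 1781*(26) + 343*(-135) = 1.
Scale by -155/1 = -155: (x₀, y₀) = (-4030, 20925).
General solution: x = -4030 + 343t, y = 20925 - 1781t for integer t.
x ≥ 0: smallest is -4030 mod 343 = 86 (at t = 12), with y = -447.

86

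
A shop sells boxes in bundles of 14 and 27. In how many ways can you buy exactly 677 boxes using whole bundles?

Need nonnegative integers with 14j + 27k = 677.
gcd(14, 27) = 1, and 14·(2) + 27·(-1) = 1.
So (j₀, k₀) = (1354, -677); general j = 1354 + 27t, k = -677 - 14t.
j ≥ 0 ⇒ t ≥ -50; k ≥ 0 ⇒ t ≤ -49. That's 2 values of t.

2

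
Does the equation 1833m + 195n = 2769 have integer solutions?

yes

gcd(1833, 195) = 39  (1833 = 9×195 + 78, 195 = 2×78 + 39, 78 = 2×39).
39 divides 2769, so integer solutions exist.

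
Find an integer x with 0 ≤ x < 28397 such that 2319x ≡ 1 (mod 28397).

19813

gcd(28397, 2319) = 1.
By Bézout, 2319*(-8584) + 28397*(701) = 1.
So 2319*-8584 ≡ 1 (mod 28397), and -8584 mod 28397 = 19813.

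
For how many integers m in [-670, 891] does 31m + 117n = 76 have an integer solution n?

13

gcd(117, 31):
  117 = 3·31 + 24
  31 = 1·24 + 7
  24 = 3·7 + 3
  7 = 2·3 + 1
  3 = 3·1
so gcd(117, 31) = 1.
Back-substitute for Bézout coefficients:
  1 = 7 - 2·3
  ... = 31·(34) + 117·(-9)
Scale by 76: particular solution (2584, -684); reduce m mod 117: (10, -2).
General solution: m = 10 + 117t, n = -2 - 31t for integer t.
-670 ≤ 10 + 117t ≤ 891 gives t ∈ [-5, 7], which is 13 values.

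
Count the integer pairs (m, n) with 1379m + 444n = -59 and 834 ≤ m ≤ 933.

gcd(1379, 444):
  1379 = 3×444 + 47
  444 = 9×47 + 21
  47 = 2×21 + 5
  21 = 4×5 + 1
  5 = 5×1
so gcd(1379, 444) = 1.
Back-substitute for Bézout coefficients:
  1 = 21 - 4×5
  ... = 1379×(-85) + 444×(264)
Scale by -59: particular solution (5015, -15576); reduce m mod 444: (131, -407).
General solution: m = 131 + 444t, n = -407 - 1379t for integer t.
834 ≤ 131 + 444t ≤ 933 gives t ∈ [2, 1], which is 0 values.

0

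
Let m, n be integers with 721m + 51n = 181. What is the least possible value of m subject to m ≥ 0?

gcd(721, 51):
  721 = 14*51 + 7
  51 = 7*7 + 2
  7 = 3*2 + 1
  2 = 2*1
so gcd(721, 51) = 1.
1 divides 181, so solutions exist.
Back-substitute for Bézout coefficients:
  1 = 7 - 3*2
  ... = 721*(22) + 51*(-311)
Scale by 181/1 = 181: (m₀, n₀) = (3982, -56291).
General solution: m = 3982 + 51t, n = -56291 - 721t for integer t.
m ≥ 0: smallest is 3982 mod 51 = 4 (at t = -78), with n = -53.

4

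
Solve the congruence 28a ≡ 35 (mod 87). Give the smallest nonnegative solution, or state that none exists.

23

gcd(87, 28) = 1.
1 divides 35, so solutions exist.
By Bézout, 28*(28) + 87*(-9) = 1.
So 28*(28) ≡ 1 (mod 87); multiply by 35: a ≡ 980 (mod 87).
Smallest nonnegative: a = 980 mod 87 = 23.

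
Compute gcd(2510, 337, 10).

gcd(2510, 337) = 1.
gcd(1, 10) = 1.

1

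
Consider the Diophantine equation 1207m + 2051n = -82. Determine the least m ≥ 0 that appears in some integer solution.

73

gcd(2051, 1207):
  2051 = 1×1207 + 844
  1207 = 1×844 + 363
  844 = 2×363 + 118
  363 = 3×118 + 9
  118 = 13×9 + 1
  9 = 9×1
so gcd(2051, 1207) = 1.
1 divides -82, so solutions exist.
Back-substitute for Bézout coefficients:
  1 = 118 - 13×9
  ... = 1207×(-226) + 2051×(133)
Scale by -82/1 = -82: (m₀, n₀) = (18532, -10906).
General solution: m = 18532 + 2051t, n = -10906 - 1207t for integer t.
m ≥ 0: smallest is 18532 mod 2051 = 73 (at t = -9), with n = -43.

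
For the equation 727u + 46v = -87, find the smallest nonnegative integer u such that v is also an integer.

25

gcd(727, 46):
  727 = 15·46 + 37
  46 = 1·37 + 9
  37 = 4·9 + 1
  9 = 9·1
so gcd(727, 46) = 1.
1 divides -87, so solutions exist.
Back-substitute for Bézout coefficients:
  1 = 37 - 4·9
  ... = 727·(5) + 46·(-79)
Scale by -87/1 = -87: (u₀, v₀) = (-435, 6873).
General solution: u = -435 + 46t, v = 6873 - 727t for integer t.
u ≥ 0: smallest is -435 mod 46 = 25 (at t = 10), with v = -397.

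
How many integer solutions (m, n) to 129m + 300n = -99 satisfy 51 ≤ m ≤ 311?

3

gcd(300, 129) = 3  (300 = 2·129 + 42, 129 = 3·42 + 3, 42 = 14·3).
Back-substituting, 129·(7) + 300·(-3) = 3.
Scale by -33: particular solution (-231, 99); reduce m mod 100: (69, -30).
General solution: m = 69 + 100t, n = -30 - 43t for integer t.
51 ≤ 69 + 100t ≤ 311 gives t ∈ [0, 2], which is 3 values.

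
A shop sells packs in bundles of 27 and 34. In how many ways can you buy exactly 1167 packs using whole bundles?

1

Need nonnegative integers with 27j + 34k = 1167.
gcd(27, 34) = 1, and 27·(-5) + 34·(4) = 1.
So (j₀, k₀) = (-5835, 4668); general j = -5835 + 34t, k = 4668 - 27t.
j ≥ 0 ⇒ t ≥ 172; k ≥ 0 ⇒ t ≤ 172. That's 1 value of t.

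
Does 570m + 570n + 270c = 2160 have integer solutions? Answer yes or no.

gcd(570, 570):
  570 = 1·570
so gcd(570, 570) = 570.
gcd(570, 270) = 30.
30 divides 2160, so integer solutions exist.

yes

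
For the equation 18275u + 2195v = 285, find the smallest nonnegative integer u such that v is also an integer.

gcd(18275, 2195):
  18275 = 8·2195 + 715
  2195 = 3·715 + 50
  715 = 14·50 + 15
  50 = 3·15 + 5
  15 = 3·5
so gcd(18275, 2195) = 5.
5 divides 285, so solutions exist.
Back-substitute for Bézout coefficients:
  5 = 50 - 3·15
  ... = 18275·(-132) + 2195·(1099)
Scale by 285/5 = 57: (u₀, v₀) = (-7524, 62643).
General solution: u = -7524 + 439t, v = 62643 - 3655t for integer t.
u ≥ 0: smallest is -7524 mod 439 = 378 (at t = 18), with v = -3147.

378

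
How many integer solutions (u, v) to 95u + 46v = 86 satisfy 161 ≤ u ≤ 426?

6

gcd(95, 46) = 1.
By Bézout, 95*(-15) + 46*(31) = 1.
Particular solution: (44, -89).
General solution: u = 44 + 46t, v = -89 - 95t for integer t.
161 ≤ 44 + 46t ≤ 426 gives t ∈ [3, 8], which is 6 values.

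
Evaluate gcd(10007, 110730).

1

gcd(110730, 10007):
  110730 = 11*10007 + 653
  10007 = 15*653 + 212
  653 = 3*212 + 17
  212 = 12*17 + 8
  17 = 2*8 + 1
  8 = 8*1
so gcd(110730, 10007) = 1.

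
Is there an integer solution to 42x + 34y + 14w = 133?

no

gcd(42, 34) = 2  (42 = 1·34 + 8, 34 = 4·8 + 2, 8 = 4·2).
gcd(2, 14) = 2.
2 does not divide 133 (remainder 1), so no integer solutions.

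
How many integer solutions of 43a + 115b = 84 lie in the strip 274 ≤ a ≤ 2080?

15

gcd(115, 43) = 1.
By Bézout, 43×(-8) + 115×(3) = 1.
Particular solution: (18, -6).
General solution: a = 18 + 115t, b = -6 - 43t for integer t.
274 ≤ 18 + 115t ≤ 2080 gives t ∈ [3, 17], which is 15 values.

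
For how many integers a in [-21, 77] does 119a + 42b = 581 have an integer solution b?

16

gcd(119, 42) = 7  (119 = 2×42 + 35, 42 = 1×35 + 7, 35 = 5×7).
Back-substituting, 119×(-1) + 42×(3) = 7.
Scale by 83: particular solution (-83, 249); reduce a mod 6: (1, 11).
General solution: a = 1 + 6t, b = 11 - 17t for integer t.
-21 ≤ 1 + 6t ≤ 77 gives t ∈ [-3, 12], which is 16 values.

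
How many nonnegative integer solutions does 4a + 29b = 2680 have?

24

gcd(29, 4) = 1  (29 = 7·4 + 1, 4 = 4·1).
Back-substituting, 4·(-7) + 29·(1) = 1.
Scale by 2680: one solution is (-18760, 2680). Reduce a mod 29: (3, 92).
General: a = 3 + 29t, b = 92 - 4t.
a ≥ 0 ⇒ t ≥ 0; b ≥ 0 ⇒ t ≤ 23. So t ∈ [0, 23]: 24 solutions.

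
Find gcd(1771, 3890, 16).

gcd(3890, 1771) = 1.
gcd(1, 16) = 1.

1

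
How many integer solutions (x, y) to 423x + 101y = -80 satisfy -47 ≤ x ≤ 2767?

28

gcd(423, 101) = 1.
By Bézout, 423×(16) + 101×(-67) = 1.
Particular solution: (33, -139).
General solution: x = 33 + 101t, y = -139 - 423t for integer t.
-47 ≤ 33 + 101t ≤ 2767 gives t ∈ [0, 27], which is 28 values.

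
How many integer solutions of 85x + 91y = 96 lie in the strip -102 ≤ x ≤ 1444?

17

gcd(91, 85) = 1  (91 = 1·85 + 6, 85 = 14·6 + 1, 6 = 6·1).
Back-substituting, 85·(15) + 91·(-14) = 1.
Scale by 96: particular solution (1440, -1344); reduce x mod 91: (75, -69).
General solution: x = 75 + 91t, y = -69 - 85t for integer t.
-102 ≤ 75 + 91t ≤ 1444 gives t ∈ [-1, 15], which is 17 values.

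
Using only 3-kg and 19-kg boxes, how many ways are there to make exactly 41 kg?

Need nonnegative integers with 3j + 19k = 41.
gcd(3, 19) = 1, and 3·(-6) + 19·(1) = 1.
So (j₀, k₀) = (-246, 41); general j = -246 + 19t, k = 41 - 3t.
j ≥ 0 ⇒ t ≥ 13; k ≥ 0 ⇒ t ≤ 13. That's 1 value of t.

1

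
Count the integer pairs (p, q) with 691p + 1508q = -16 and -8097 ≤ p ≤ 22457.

20

gcd(1508, 691) = 1.
By Bézout, 691*(371) + 1508*(-170) = 1.
Particular solution: (96, -44).
General solution: p = 96 + 1508t, q = -44 - 691t for integer t.
-8097 ≤ 96 + 1508t ≤ 22457 gives t ∈ [-5, 14], which is 20 values.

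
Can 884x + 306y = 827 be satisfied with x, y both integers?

gcd(884, 306) = 34  (884 = 2·306 + 272, 306 = 1·272 + 34, 272 = 8·34).
34 does not divide 827 (remainder 11), so no integer solutions.

no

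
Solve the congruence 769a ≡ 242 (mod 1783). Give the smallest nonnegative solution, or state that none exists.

784

gcd(1783, 769) = 1.
1 divides 242, so solutions exist.
By Bézout, 769*(-262) + 1783*(113) = 1.
So 769*(-262) ≡ 1 (mod 1783); multiply by 242: a ≡ -63404 (mod 1783).
Smallest nonnegative: a = -63404 mod 1783 = 784.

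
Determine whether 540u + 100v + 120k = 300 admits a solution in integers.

gcd(540, 100) = 20  (540 = 5·100 + 40, 100 = 2·40 + 20, 40 = 2·20).
gcd(20, 120) = 20.
20 divides 300, so integer solutions exist.

yes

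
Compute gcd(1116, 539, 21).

1

gcd(1116, 539):
  1116 = 2·539 + 38
  539 = 14·38 + 7
  38 = 5·7 + 3
  7 = 2·3 + 1
  3 = 3·1
so gcd(1116, 539) = 1.
gcd(1, 21) = 1.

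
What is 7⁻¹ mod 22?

gcd(22, 7) = 1.
By Bézout, 7×(-3) + 22×(1) = 1.
So 7×-3 ≡ 1 (mod 22), and -3 mod 22 = 19.

19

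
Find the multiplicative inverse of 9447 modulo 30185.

20478

gcd(30185, 9447) = 1.
By Bézout, 9447*(-9707) + 30185*(3038) = 1.
So 9447*-9707 ≡ 1 (mod 30185), and -9707 mod 30185 = 20478.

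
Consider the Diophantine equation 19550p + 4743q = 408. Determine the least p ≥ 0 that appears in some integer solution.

gcd(19550, 4743):
  19550 = 4·4743 + 578
  4743 = 8·578 + 119
  578 = 4·119 + 102
  119 = 1·102 + 17
  102 = 6·17
so gcd(19550, 4743) = 17.
17 divides 408, so solutions exist.
Back-substitute for Bézout coefficients:
  17 = 119 - 1·102
  ... = 19550·(-41) + 4743·(169)
Scale by 408/17 = 24: (p₀, q₀) = (-984, 4056).
General solution: p = -984 + 279t, q = 4056 - 1150t for integer t.
p ≥ 0: smallest is -984 mod 279 = 132 (at t = 4), with q = -544.

132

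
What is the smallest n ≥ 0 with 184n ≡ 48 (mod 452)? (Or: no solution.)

15

gcd(452, 184) = 4  (452 = 2*184 + 84, 184 = 2*84 + 16, 84 = 5*16 + 4, 16 = 4*4).
4 divides 48, so solutions exist.
Back-substituting, 184*(-27) + 452*(11) = 4.
So 184*(-27) ≡ 4 (mod 452); multiply by 12: n ≡ -324 (mod 113).
Smallest nonnegative: n = -324 mod 113 = 15.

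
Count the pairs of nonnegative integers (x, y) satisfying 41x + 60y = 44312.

gcd(60, 41) = 1.
By Bézout, 41*(-19) + 60*(13) = 1.
One solution: (52, 703).
General: x = 52 + 60t, y = 703 - 41t.
x ≥ 0 ⇒ t ≥ 0; y ≥ 0 ⇒ t ≤ 17. So t ∈ [0, 17]: 18 solutions.

18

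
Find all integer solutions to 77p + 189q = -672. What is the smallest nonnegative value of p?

6

gcd(189, 77) = 7  (189 = 2*77 + 35, 77 = 2*35 + 7, 35 = 5*7).
7 divides -672, so solutions exist.
Back-substituting, 77*(5) + 189*(-2) = 7.
Scale by -672/7 = -96: (p₀, q₀) = (-480, 192).
General solution: p = -480 + 27t, q = 192 - 11t for integer t.
p ≥ 0: smallest is -480 mod 27 = 6 (at t = 18), with q = -6.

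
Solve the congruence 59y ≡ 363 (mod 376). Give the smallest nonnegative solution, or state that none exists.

89

gcd(376, 59) = 1  (376 = 6·59 + 22, 59 = 2·22 + 15, 22 = 1·15 + 7, 15 = 2·7 + 1, 7 = 7·1).
1 divides 363, so solutions exist.
Back-substituting, 59·(51) + 376·(-8) = 1.
So 59·(51) ≡ 1 (mod 376); multiply by 363: y ≡ 18513 (mod 376).
Smallest nonnegative: y = 18513 mod 376 = 89.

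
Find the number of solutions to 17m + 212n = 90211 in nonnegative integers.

gcd(212, 17) = 1  (212 = 12×17 + 8, 17 = 2×8 + 1, 8 = 8×1).
Back-substituting, 17×(25) + 212×(-2) = 1.
Scale by 90211: one solution is (2255275, -180422). Reduce m mod 212: (19, 424).
General: m = 19 + 212t, n = 424 - 17t.
m ≥ 0 ⇒ t ≥ 0; n ≥ 0 ⇒ t ≤ 24. So t ∈ [0, 24]: 25 solutions.

25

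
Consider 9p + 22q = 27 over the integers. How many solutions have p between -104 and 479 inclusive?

26

gcd(22, 9) = 1.
By Bézout, 9×(5) + 22×(-2) = 1.
Particular solution: (3, 0).
General solution: p = 3 + 22t, q = 0 - 9t for integer t.
-104 ≤ 3 + 22t ≤ 479 gives t ∈ [-4, 21], which is 26 values.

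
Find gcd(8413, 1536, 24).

1

gcd(8413, 1536) = 1  (8413 = 5*1536 + 733, 1536 = 2*733 + 70, 733 = 10*70 + 33, 70 = 2*33 + 4, 33 = 8*4 + 1, 4 = 4*1).
gcd(1, 24) = 1.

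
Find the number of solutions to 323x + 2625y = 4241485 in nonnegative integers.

5

gcd(2625, 323) = 1.
By Bézout, 323·(512) + 2625·(-63) = 1.
One solution: (1445, 1438).
General: x = 1445 + 2625t, y = 1438 - 323t.
x ≥ 0 ⇒ t ≥ 0; y ≥ 0 ⇒ t ≤ 4. So t ∈ [0, 4]: 5 solutions.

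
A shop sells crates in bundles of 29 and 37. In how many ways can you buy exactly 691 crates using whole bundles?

Need nonnegative integers with 29j + 37k = 691.
gcd(29, 37) = 1, and 29·(-14) + 37·(11) = 1.
So (j₀, k₀) = (-9674, 7601); general j = -9674 + 37t, k = 7601 - 29t.
j ≥ 0 ⇒ t ≥ 262; k ≥ 0 ⇒ t ≤ 262. That's 1 value of t.

1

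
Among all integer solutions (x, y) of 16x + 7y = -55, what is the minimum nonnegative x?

gcd(16, 7) = 1  (16 = 2·7 + 2, 7 = 3·2 + 1, 2 = 2·1).
1 divides -55, so solutions exist.
Back-substituting, 16·(-3) + 7·(7) = 1.
Scale by -55/1 = -55: (x₀, y₀) = (165, -385).
General solution: x = 165 + 7t, y = -385 - 16t for integer t.
x ≥ 0: smallest is 165 mod 7 = 4 (at t = -23), with y = -17.

4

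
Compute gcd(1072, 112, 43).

1

gcd(1072, 112):
  1072 = 9·112 + 64
  112 = 1·64 + 48
  64 = 1·48 + 16
  48 = 3·16
so gcd(1072, 112) = 16.
gcd(16, 43) = 1.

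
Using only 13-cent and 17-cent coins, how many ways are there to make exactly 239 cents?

Need nonnegative integers with 13j + 17k = 239.
gcd(13, 17) = 1, and 13·(4) + 17·(-3) = 1.
So (j₀, k₀) = (956, -717); general j = 956 + 17t, k = -717 - 13t.
j ≥ 0 ⇒ t ≥ -56; k ≥ 0 ⇒ t ≤ -56. That's 1 value of t.

1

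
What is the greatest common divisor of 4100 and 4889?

1

gcd(4889, 4100):
  4889 = 1×4100 + 789
  4100 = 5×789 + 155
  789 = 5×155 + 14
  155 = 11×14 + 1
  14 = 14×1
so gcd(4889, 4100) = 1.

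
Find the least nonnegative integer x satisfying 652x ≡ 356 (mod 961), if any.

201

gcd(961, 652) = 1.
1 divides 356, so solutions exist.
By Bézout, 652×(311) + 961×(-211) = 1.
So 652×(311) ≡ 1 (mod 961); multiply by 356: x ≡ 110716 (mod 961).
Smallest nonnegative: x = 110716 mod 961 = 201.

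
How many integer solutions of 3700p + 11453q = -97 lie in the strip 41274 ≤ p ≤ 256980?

18

gcd(11453, 3700):
  11453 = 3×3700 + 353
  3700 = 10×353 + 170
  353 = 2×170 + 13
  170 = 13×13 + 1
  13 = 13×1
so gcd(11453, 3700) = 1.
Back-substitute for Bézout coefficients:
  1 = 170 - 13×13
  ... = 3700×(876) + 11453×(-283)
Scale by -97: particular solution (-84972, 27451); reduce p mod 11453: (6652, -2149).
General solution: p = 6652 + 11453t, q = -2149 - 3700t for integer t.
41274 ≤ 6652 + 11453t ≤ 256980 gives t ∈ [4, 21], which is 18 values.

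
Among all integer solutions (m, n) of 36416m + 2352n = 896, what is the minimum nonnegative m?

gcd(36416, 2352) = 16.
16 divides 896, so solutions exist.
By Bézout, 36416·(29) + 2352·(-449) = 16.
Scale by 896/16 = 56: (m₀, n₀) = (1624, -25144).
General solution: m = 1624 + 147t, n = -25144 - 2276t for integer t.
m ≥ 0: smallest is 1624 mod 147 = 7 (at t = -11), with n = -108.

7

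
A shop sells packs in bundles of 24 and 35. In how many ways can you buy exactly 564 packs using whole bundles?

Need nonnegative integers with 24j + 35k = 564.
gcd(24, 35) = 1, and 24·(-16) + 35·(11) = 1.
So (j₀, k₀) = (-9024, 6204); general j = -9024 + 35t, k = 6204 - 24t.
j ≥ 0 ⇒ t ≥ 258; k ≥ 0 ⇒ t ≤ 258. That's 1 value of t.

1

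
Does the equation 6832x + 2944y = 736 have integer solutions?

yes

gcd(6832, 2944) = 16  (6832 = 2×2944 + 944, 2944 = 3×944 + 112, 944 = 8×112 + 48, 112 = 2×48 + 16, 48 = 3×16).
16 divides 736, so integer solutions exist.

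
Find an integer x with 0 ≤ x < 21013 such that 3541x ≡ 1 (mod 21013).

14159

gcd(21013, 3541) = 1.
By Bézout, 3541·(-6854) + 21013·(1155) = 1.
So 3541·-6854 ≡ 1 (mod 21013), and -6854 mod 21013 = 14159.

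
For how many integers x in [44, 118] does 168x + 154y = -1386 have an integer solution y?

gcd(168, 154):
  168 = 1·154 + 14
  154 = 11·14
so gcd(168, 154) = 14.
Back-substitute for Bézout coefficients:
  14 = 168 - 1·154
  ... = 168·(1) + 154·(-1)
Scale by -99: particular solution (-99, 99); reduce x mod 11: (0, -9).
General solution: x = 0 + 11t, y = -9 - 12t for integer t.
44 ≤ 0 + 11t ≤ 118 gives t ∈ [4, 10], which is 7 values.

7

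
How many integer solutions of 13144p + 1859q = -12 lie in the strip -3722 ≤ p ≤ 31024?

18

gcd(13144, 1859):
  13144 = 7·1859 + 131
  1859 = 14·131 + 25
  131 = 5·25 + 6
  25 = 4·6 + 1
  6 = 6·1
so gcd(13144, 1859) = 1.
Back-substitute for Bézout coefficients:
  1 = 25 - 4·6
  ... = 13144·(-298) + 1859·(2107)
Scale by -12: particular solution (3576, -25284); reduce p mod 1859: (1717, -12140).
General solution: p = 1717 + 1859t, q = -12140 - 13144t for integer t.
-3722 ≤ 1717 + 1859t ≤ 31024 gives t ∈ [-2, 15], which is 18 values.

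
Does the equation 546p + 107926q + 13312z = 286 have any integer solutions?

yes

gcd(107926, 546):
  107926 = 197·546 + 364
  546 = 1·364 + 182
  364 = 2·182
so gcd(107926, 546) = 182.
gcd(182, 13312) = 26.
26 divides 286, so integer solutions exist.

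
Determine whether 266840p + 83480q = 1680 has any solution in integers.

gcd(266840, 83480) = 40  (266840 = 3·83480 + 16400, 83480 = 5·16400 + 1480, 16400 = 11·1480 + 120, 1480 = 12·120 + 40, 120 = 3·40).
40 divides 1680, so integer solutions exist.

yes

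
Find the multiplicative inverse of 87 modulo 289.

gcd(289, 87):
  289 = 3*87 + 28
  87 = 3*28 + 3
  28 = 9*3 + 1
  3 = 3*1
so gcd(289, 87) = 1.
Back-substitute for Bézout coefficients:
  1 = 28 - 9*3
  ... = 87*(-93) + 289*(28)
So 87*-93 ≡ 1 (mod 289), and -93 mod 289 = 196.

196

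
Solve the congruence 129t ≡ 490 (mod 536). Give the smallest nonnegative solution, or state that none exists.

170

gcd(536, 129):
  536 = 4×129 + 20
  129 = 6×20 + 9
  20 = 2×9 + 2
  9 = 4×2 + 1
  2 = 2×1
so gcd(536, 129) = 1.
1 divides 490, so solutions exist.
Back-substitute for Bézout coefficients:
  1 = 9 - 4×2
  ... = 129×(241) + 536×(-58)
So 129×(241) ≡ 1 (mod 536); multiply by 490: t ≡ 118090 (mod 536).
Smallest nonnegative: t = 118090 mod 536 = 170.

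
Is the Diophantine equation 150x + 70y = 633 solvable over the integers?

gcd(150, 70) = 10  (150 = 2×70 + 10, 70 = 7×10).
10 does not divide 633 (remainder 3), so no integer solutions.

no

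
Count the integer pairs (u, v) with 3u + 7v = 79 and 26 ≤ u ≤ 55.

gcd(7, 3) = 1.
By Bézout, 3·(-2) + 7·(1) = 1.
Particular solution: (3, 10).
General solution: u = 3 + 7t, v = 10 - 3t for integer t.
26 ≤ 3 + 7t ≤ 55 gives t ∈ [4, 7], which is 4 values.

4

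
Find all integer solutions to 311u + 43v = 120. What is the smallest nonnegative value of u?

12

gcd(311, 43):
  311 = 7×43 + 10
  43 = 4×10 + 3
  10 = 3×3 + 1
  3 = 3×1
so gcd(311, 43) = 1.
1 divides 120, so solutions exist.
Back-substitute for Bézout coefficients:
  1 = 10 - 3×3
  ... = 311×(13) + 43×(-94)
Scale by 120/1 = 120: (u₀, v₀) = (1560, -11280).
General solution: u = 1560 + 43t, v = -11280 - 311t for integer t.
u ≥ 0: smallest is 1560 mod 43 = 12 (at t = -36), with v = -84.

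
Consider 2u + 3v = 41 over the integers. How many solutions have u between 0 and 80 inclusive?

27

gcd(3, 2) = 1.
By Bézout, 2·(-1) + 3·(1) = 1.
Particular solution: (1, 13).
General solution: u = 1 + 3t, v = 13 - 2t for integer t.
0 ≤ 1 + 3t ≤ 80 gives t ∈ [0, 26], which is 27 values.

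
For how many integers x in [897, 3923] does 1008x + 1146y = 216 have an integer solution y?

15

gcd(1146, 1008):
  1146 = 1·1008 + 138
  1008 = 7·138 + 42
  138 = 3·42 + 12
  42 = 3·12 + 6
  12 = 2·6
so gcd(1146, 1008) = 6.
Back-substitute for Bézout coefficients:
  6 = 42 - 3·12
  ... = 1008·(83) + 1146·(-73)
Scale by 36: particular solution (2988, -2628); reduce x mod 191: (123, -108).
General solution: x = 123 + 191t, y = -108 - 168t for integer t.
897 ≤ 123 + 191t ≤ 3923 gives t ∈ [5, 19], which is 15 values.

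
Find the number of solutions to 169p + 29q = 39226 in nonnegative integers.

gcd(169, 29) = 1  (169 = 5·29 + 24, 29 = 1·24 + 5, 24 = 4·5 + 4, 5 = 1·4 + 1, 4 = 4·1).
Back-substituting, 169·(-6) + 29·(35) = 1.
Scale by 39226: one solution is (-235356, 1372910). Reduce p mod 29: (8, 1306).
General: p = 8 + 29t, q = 1306 - 169t.
p ≥ 0 ⇒ t ≥ 0; q ≥ 0 ⇒ t ≤ 7. So t ∈ [0, 7]: 8 solutions.

8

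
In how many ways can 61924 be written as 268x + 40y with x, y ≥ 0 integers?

gcd(268, 40):
  268 = 6·40 + 28
  40 = 1·28 + 12
  28 = 2·12 + 4
  12 = 3·4
so gcd(268, 40) = 4.
Back-substitute for Bézout coefficients:
  4 = 28 - 2·12
  ... = 268·(3) + 40·(-20)
Scale by 15481: one solution is (46443, -309620). Reduce x mod 10: (3, 1528).
General: x = 3 + 10t, y = 1528 - 67t.
x ≥ 0 ⇒ t ≥ 0; y ≥ 0 ⇒ t ≤ 22. So t ∈ [0, 22]: 23 solutions.

23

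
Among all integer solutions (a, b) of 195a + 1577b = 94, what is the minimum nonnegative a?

gcd(1577, 195) = 1.
1 divides 94, so solutions exist.
By Bézout, 195·(-186) + 1577·(23) = 1.
Scale by 94/1 = 94: (a₀, b₀) = (-17484, 2162).
General solution: a = -17484 + 1577t, b = 2162 - 195t for integer t.
a ≥ 0: smallest is -17484 mod 1577 = 1440 (at t = 12), with b = -178.

1440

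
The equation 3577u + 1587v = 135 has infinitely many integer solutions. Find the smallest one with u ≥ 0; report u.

gcd(3577, 1587):
  3577 = 2*1587 + 403
  1587 = 3*403 + 378
  403 = 1*378 + 25
  378 = 15*25 + 3
  25 = 8*3 + 1
  3 = 3*1
so gcd(3577, 1587) = 1.
1 divides 135, so solutions exist.
Back-substitute for Bézout coefficients:
  1 = 25 - 8*3
  ... = 3577*(508) + 1587*(-1145)
Scale by 135/1 = 135: (u₀, v₀) = (68580, -154575).
General solution: u = 68580 + 1587t, v = -154575 - 3577t for integer t.
u ≥ 0: smallest is 68580 mod 1587 = 339 (at t = -43), with v = -764.

339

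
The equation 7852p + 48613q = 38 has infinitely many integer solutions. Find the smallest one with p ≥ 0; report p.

gcd(48613, 7852) = 1.
1 divides 38, so solutions exist.
By Bézout, 7852*(-6024) + 48613*(973) = 1.
Scale by 38/1 = 38: (p₀, q₀) = (-228912, 36974).
General solution: p = -228912 + 48613t, q = 36974 - 7852t for integer t.
p ≥ 0: smallest is -228912 mod 48613 = 14153 (at t = 5), with q = -2286.

14153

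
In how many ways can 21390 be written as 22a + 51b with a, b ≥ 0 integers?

gcd(51, 22) = 1.
By Bézout, 22×(7) + 51×(-3) = 1.
One solution: (45, 400).
General: a = 45 + 51t, b = 400 - 22t.
a ≥ 0 ⇒ t ≥ 0; b ≥ 0 ⇒ t ≤ 18. So t ∈ [0, 18]: 19 solutions.

19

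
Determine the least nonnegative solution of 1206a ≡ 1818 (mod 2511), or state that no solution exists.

gcd(2511, 1206) = 9  (2511 = 2*1206 + 99, 1206 = 12*99 + 18, 99 = 5*18 + 9, 18 = 2*9).
9 divides 1818, so solutions exist.
Back-substituting, 1206*(-127) + 2511*(61) = 9.
So 1206*(-127) ≡ 9 (mod 2511); multiply by 202: a ≡ -25654 (mod 279).
Smallest nonnegative: a = -25654 mod 279 = 14.

14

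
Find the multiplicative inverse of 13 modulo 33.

28

gcd(33, 13) = 1  (33 = 2·13 + 7, 13 = 1·7 + 6, 7 = 1·6 + 1, 6 = 6·1).
Back-substituting, 13·(-5) + 33·(2) = 1.
So 13·-5 ≡ 1 (mod 33), and -5 mod 33 = 28.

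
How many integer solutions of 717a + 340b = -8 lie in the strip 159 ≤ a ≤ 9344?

27

gcd(717, 340) = 1.
By Bézout, 717*(-147) + 340*(310) = 1.
Particular solution: (156, -329).
General solution: a = 156 + 340t, b = -329 - 717t for integer t.
159 ≤ 156 + 340t ≤ 9344 gives t ∈ [1, 27], which is 27 values.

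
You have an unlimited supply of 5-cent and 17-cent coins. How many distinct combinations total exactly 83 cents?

1

Need nonnegative integers with 5j + 17k = 83.
gcd(5, 17) = 1, and 5·(7) + 17·(-2) = 1.
So (j₀, k₀) = (581, -166); general j = 581 + 17t, k = -166 - 5t.
j ≥ 0 ⇒ t ≥ -34; k ≥ 0 ⇒ t ≤ -34. That's 1 value of t.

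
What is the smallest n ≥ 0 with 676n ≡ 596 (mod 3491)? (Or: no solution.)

3244

gcd(3491, 676):
  3491 = 5*676 + 111
  676 = 6*111 + 10
  111 = 11*10 + 1
  10 = 10*1
so gcd(3491, 676) = 1.
1 divides 596, so solutions exist.
Back-substitute for Bézout coefficients:
  1 = 111 - 11*10
  ... = 676*(-346) + 3491*(67)
So 676*(-346) ≡ 1 (mod 3491); multiply by 596: n ≡ -206216 (mod 3491).
Smallest nonnegative: n = -206216 mod 3491 = 3244.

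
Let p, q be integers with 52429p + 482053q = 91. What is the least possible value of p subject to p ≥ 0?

gcd(482053, 52429) = 13  (482053 = 9*52429 + 10192, 52429 = 5*10192 + 1469, 10192 = 6*1469 + 1378, 1469 = 1*1378 + 91, 1378 = 15*91 + 13, 91 = 7*13).
13 divides 91, so solutions exist.
Back-substituting, 52429*(-5250) + 482053*(571) = 13.
Scale by 91/13 = 7: (p₀, q₀) = (-36750, 3997).
General solution: p = -36750 + 37081t, q = 3997 - 4033t for integer t.
p ≥ 0: smallest is -36750 mod 37081 = 331 (at t = 1), with q = -36.

331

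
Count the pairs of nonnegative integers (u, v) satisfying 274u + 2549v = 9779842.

14

gcd(2549, 274):
  2549 = 9×274 + 83
  274 = 3×83 + 25
  83 = 3×25 + 8
  25 = 3×8 + 1
  8 = 8×1
so gcd(2549, 274) = 1.
Back-substitute for Bézout coefficients:
  1 = 25 - 3×8
  ... = 274×(307) + 2549×(-33)
Scale by 9779842: one solution is (3002411494, -322734786). Reduce u mod 2549: (472, 3786).
General: u = 472 + 2549t, v = 3786 - 274t.
u ≥ 0 ⇒ t ≥ 0; v ≥ 0 ⇒ t ≤ 13. So t ∈ [0, 13]: 14 solutions.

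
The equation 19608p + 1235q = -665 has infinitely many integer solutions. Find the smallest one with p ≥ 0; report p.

45

gcd(19608, 1235):
  19608 = 15×1235 + 1083
  1235 = 1×1083 + 152
  1083 = 7×152 + 19
  152 = 8×19
so gcd(19608, 1235) = 19.
19 divides -665, so solutions exist.
Back-substitute for Bézout coefficients:
  19 = 1083 - 7×152
  ... = 19608×(8) + 1235×(-127)
Scale by -665/19 = -35: (p₀, q₀) = (-280, 4445).
General solution: p = -280 + 65t, q = 4445 - 1032t for integer t.
p ≥ 0: smallest is -280 mod 65 = 45 (at t = 5), with q = -715.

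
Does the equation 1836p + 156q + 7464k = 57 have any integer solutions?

gcd(1836, 156):
  1836 = 11×156 + 120
  156 = 1×120 + 36
  120 = 3×36 + 12
  36 = 3×12
so gcd(1836, 156) = 12.
gcd(12, 7464) = 12.
12 does not divide 57 (remainder 9), so no integer solutions.

no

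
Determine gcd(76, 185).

1

gcd(185, 76):
  185 = 2×76 + 33
  76 = 2×33 + 10
  33 = 3×10 + 3
  10 = 3×3 + 1
  3 = 3×1
so gcd(185, 76) = 1.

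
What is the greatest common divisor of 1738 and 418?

22

gcd(1738, 418):
  1738 = 4*418 + 66
  418 = 6*66 + 22
  66 = 3*22
so gcd(1738, 418) = 22.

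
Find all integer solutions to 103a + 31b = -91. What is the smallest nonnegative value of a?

25

gcd(103, 31) = 1  (103 = 3*31 + 10, 31 = 3*10 + 1, 10 = 10*1).
1 divides -91, so solutions exist.
Back-substituting, 103*(-3) + 31*(10) = 1.
Scale by -91/1 = -91: (a₀, b₀) = (273, -910).
General solution: a = 273 + 31t, b = -910 - 103t for integer t.
a ≥ 0: smallest is 273 mod 31 = 25 (at t = -8), with b = -86.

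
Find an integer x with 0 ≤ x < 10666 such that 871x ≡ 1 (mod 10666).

gcd(10666, 871) = 1.
By Bézout, 871×(-2841) + 10666×(232) = 1.
So 871×-2841 ≡ 1 (mod 10666), and -2841 mod 10666 = 7825.

7825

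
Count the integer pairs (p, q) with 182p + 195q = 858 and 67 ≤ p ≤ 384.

22

gcd(195, 182) = 13  (195 = 1*182 + 13, 182 = 14*13).
Back-substituting, 182*(-1) + 195*(1) = 13.
Scale by 66: particular solution (-66, 66); reduce p mod 15: (9, -4).
General solution: p = 9 + 15t, q = -4 - 14t for integer t.
67 ≤ 9 + 15t ≤ 384 gives t ∈ [4, 25], which is 22 values.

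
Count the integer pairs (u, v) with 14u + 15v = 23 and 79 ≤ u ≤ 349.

18

gcd(15, 14) = 1  (15 = 1×14 + 1, 14 = 14×1).
Back-substituting, 14×(-1) + 15×(1) = 1.
Scale by 23: particular solution (-23, 23); reduce u mod 15: (7, -5).
General solution: u = 7 + 15t, v = -5 - 14t for integer t.
79 ≤ 7 + 15t ≤ 349 gives t ∈ [5, 22], which is 18 values.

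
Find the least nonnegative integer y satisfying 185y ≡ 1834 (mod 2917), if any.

2107

gcd(2917, 185) = 1  (2917 = 15*185 + 142, 185 = 1*142 + 43, 142 = 3*43 + 13, 43 = 3*13 + 4, 13 = 3*4 + 1, 4 = 4*1).
1 divides 1834, so solutions exist.
Back-substituting, 185*(-678) + 2917*(43) = 1.
So 185*(-678) ≡ 1 (mod 2917); multiply by 1834: y ≡ -1243452 (mod 2917).
Smallest nonnegative: y = -1243452 mod 2917 = 2107.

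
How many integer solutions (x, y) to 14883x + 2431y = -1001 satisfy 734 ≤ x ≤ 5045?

gcd(14883, 2431):
  14883 = 6·2431 + 297
  2431 = 8·297 + 55
  297 = 5·55 + 22
  55 = 2·22 + 11
  22 = 2·11
so gcd(14883, 2431) = 11.
Back-substitute for Bézout coefficients:
  11 = 55 - 2·22
  ... = 14883·(-90) + 2431·(551)
Scale by -91: particular solution (8190, -50141); reduce x mod 221: (13, -80).
General solution: x = 13 + 221t, y = -80 - 1353t for integer t.
734 ≤ 13 + 221t ≤ 5045 gives t ∈ [4, 22], which is 19 values.

19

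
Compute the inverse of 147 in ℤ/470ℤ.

243

gcd(470, 147):
  470 = 3·147 + 29
  147 = 5·29 + 2
  29 = 14·2 + 1
  2 = 2·1
so gcd(470, 147) = 1.
Back-substitute for Bézout coefficients:
  1 = 29 - 14·2
  ... = 147·(-227) + 470·(71)
So 147·-227 ≡ 1 (mod 470), and -227 mod 470 = 243.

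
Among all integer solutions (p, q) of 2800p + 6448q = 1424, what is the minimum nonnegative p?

316

gcd(6448, 2800):
  6448 = 2*2800 + 848
  2800 = 3*848 + 256
  848 = 3*256 + 80
  256 = 3*80 + 16
  80 = 5*16
so gcd(6448, 2800) = 16.
16 divides 1424, so solutions exist.
Back-substitute for Bézout coefficients:
  16 = 256 - 3*80
  ... = 2800*(76) + 6448*(-33)
Scale by 1424/16 = 89: (p₀, q₀) = (6764, -2937).
General solution: p = 6764 + 403t, q = -2937 - 175t for integer t.
p ≥ 0: smallest is 6764 mod 403 = 316 (at t = -16), with q = -137.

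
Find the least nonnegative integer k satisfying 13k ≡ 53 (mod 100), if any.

81

gcd(100, 13) = 1  (100 = 7·13 + 9, 13 = 1·9 + 4, 9 = 2·4 + 1, 4 = 4·1).
1 divides 53, so solutions exist.
Back-substituting, 13·(-23) + 100·(3) = 1.
So 13·(-23) ≡ 1 (mod 100); multiply by 53: k ≡ -1219 (mod 100).
Smallest nonnegative: k = -1219 mod 100 = 81.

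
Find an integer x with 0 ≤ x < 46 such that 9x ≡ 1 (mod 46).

gcd(46, 9) = 1  (46 = 5×9 + 1, 9 = 9×1).
Back-substituting, 9×(-5) + 46×(1) = 1.
So 9×-5 ≡ 1 (mod 46), and -5 mod 46 = 41.

41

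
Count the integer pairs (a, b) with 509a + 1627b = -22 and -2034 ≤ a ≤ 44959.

gcd(1627, 509):
  1627 = 3×509 + 100
  509 = 5×100 + 9
  100 = 11×9 + 1
  9 = 9×1
so gcd(1627, 509) = 1.
Back-substitute for Bézout coefficients:
  1 = 100 - 11×9
  ... = 509×(-179) + 1627×(56)
Scale by -22: particular solution (3938, -1232); reduce a mod 1627: (684, -214).
General solution: a = 684 + 1627t, b = -214 - 509t for integer t.
-2034 ≤ 684 + 1627t ≤ 44959 gives t ∈ [-1, 27], which is 29 values.

29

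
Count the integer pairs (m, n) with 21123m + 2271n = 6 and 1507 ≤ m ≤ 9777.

gcd(21123, 2271):
  21123 = 9×2271 + 684
  2271 = 3×684 + 219
  684 = 3×219 + 27
  219 = 8×27 + 3
  27 = 9×3
so gcd(21123, 2271) = 3.
Back-substitute for Bézout coefficients:
  3 = 219 - 8×27
  ... = 21123×(-83) + 2271×(772)
Scale by 2: particular solution (-166, 1544); reduce m mod 757: (591, -5497).
General solution: m = 591 + 757t, n = -5497 - 7041t for integer t.
1507 ≤ 591 + 757t ≤ 9777 gives t ∈ [2, 12], which is 11 values.

11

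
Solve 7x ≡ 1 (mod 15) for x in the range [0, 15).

gcd(15, 7):
  15 = 2*7 + 1
  7 = 7*1
so gcd(15, 7) = 1.
Back-substitute for Bézout coefficients:
  1 = 15 - 2*7
  ... = 7*(-2) + 15*(1)
So 7*-2 ≡ 1 (mod 15), and -2 mod 15 = 13.

13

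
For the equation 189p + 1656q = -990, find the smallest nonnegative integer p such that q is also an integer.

gcd(1656, 189):
  1656 = 8·189 + 144
  189 = 1·144 + 45
  144 = 3·45 + 9
  45 = 5·9
so gcd(1656, 189) = 9.
9 divides -990, so solutions exist.
Back-substitute for Bézout coefficients:
  9 = 144 - 3·45
  ... = 189·(-35) + 1656·(4)
Scale by -990/9 = -110: (p₀, q₀) = (3850, -440).
General solution: p = 3850 + 184t, q = -440 - 21t for integer t.
p ≥ 0: smallest is 3850 mod 184 = 170 (at t = -20), with q = -20.

170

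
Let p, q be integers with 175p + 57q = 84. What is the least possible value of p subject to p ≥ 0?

21

gcd(175, 57) = 1  (175 = 3×57 + 4, 57 = 14×4 + 1, 4 = 4×1).
1 divides 84, so solutions exist.
Back-substituting, 175×(-14) + 57×(43) = 1.
Scale by 84/1 = 84: (p₀, q₀) = (-1176, 3612).
General solution: p = -1176 + 57t, q = 3612 - 175t for integer t.
p ≥ 0: smallest is -1176 mod 57 = 21 (at t = 21), with q = -63.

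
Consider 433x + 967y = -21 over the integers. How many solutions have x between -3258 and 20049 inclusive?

gcd(967, 433) = 1  (967 = 2×433 + 101, 433 = 4×101 + 29, 101 = 3×29 + 14, 29 = 2×14 + 1, 14 = 14×1).
Back-substituting, 433×(67) + 967×(-30) = 1.
Scale by -21: particular solution (-1407, 630); reduce x mod 967: (527, -236).
General solution: x = 527 + 967t, y = -236 - 433t for integer t.
-3258 ≤ 527 + 967t ≤ 20049 gives t ∈ [-3, 20], which is 24 values.

24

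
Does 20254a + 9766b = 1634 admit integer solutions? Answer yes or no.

yes

gcd(20254, 9766) = 38.
38 divides 1634, so integer solutions exist.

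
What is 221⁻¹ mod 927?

gcd(927, 221):
  927 = 4*221 + 43
  221 = 5*43 + 6
  43 = 7*6 + 1
  6 = 6*1
so gcd(927, 221) = 1.
Back-substitute for Bézout coefficients:
  1 = 43 - 7*6
  ... = 221*(-151) + 927*(36)
So 221*-151 ≡ 1 (mod 927), and -151 mod 927 = 776.

776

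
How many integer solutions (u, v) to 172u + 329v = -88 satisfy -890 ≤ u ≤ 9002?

gcd(329, 172) = 1.
By Bézout, 172·(44) + 329·(-23) = 1.
Particular solution: (76, -40).
General solution: u = 76 + 329t, v = -40 - 172t for integer t.
-890 ≤ 76 + 329t ≤ 9002 gives t ∈ [-2, 27], which is 30 values.

30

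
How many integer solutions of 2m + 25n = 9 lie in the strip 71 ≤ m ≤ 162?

gcd(25, 2):
  25 = 12·2 + 1
  2 = 2·1
so gcd(25, 2) = 1.
Back-substitute for Bézout coefficients:
  1 = 25 - 12·2
  ... = 2·(-12) + 25·(1)
Scale by 9: particular solution (-108, 9); reduce m mod 25: (17, -1).
General solution: m = 17 + 25t, n = -1 - 2t for integer t.
71 ≤ 17 + 25t ≤ 162 gives t ∈ [3, 5], which is 3 values.

3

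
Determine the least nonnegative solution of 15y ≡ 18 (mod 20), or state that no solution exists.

no solution

gcd(20, 15) = 5.
5 does not divide 18, so the congruence has no solution.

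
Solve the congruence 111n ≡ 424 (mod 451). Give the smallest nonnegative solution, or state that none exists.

402

gcd(451, 111) = 1  (451 = 4×111 + 7, 111 = 15×7 + 6, 7 = 1×6 + 1, 6 = 6×1).
1 divides 424, so solutions exist.
Back-substituting, 111×(-65) + 451×(16) = 1.
So 111×(-65) ≡ 1 (mod 451); multiply by 424: n ≡ -27560 (mod 451).
Smallest nonnegative: n = -27560 mod 451 = 402.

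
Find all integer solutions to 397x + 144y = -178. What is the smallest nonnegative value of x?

gcd(397, 144) = 1.
1 divides -178, so solutions exist.
By Bézout, 397*(37) + 144*(-102) = 1.
Scale by -178/1 = -178: (x₀, y₀) = (-6586, 18156).
General solution: x = -6586 + 144t, y = 18156 - 397t for integer t.
x ≥ 0: smallest is -6586 mod 144 = 38 (at t = 46), with y = -106.

38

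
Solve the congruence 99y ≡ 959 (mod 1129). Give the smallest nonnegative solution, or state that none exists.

329

gcd(1129, 99):
  1129 = 11×99 + 40
  99 = 2×40 + 19
  40 = 2×19 + 2
  19 = 9×2 + 1
  2 = 2×1
so gcd(1129, 99) = 1.
1 divides 959, so solutions exist.
Back-substitute for Bézout coefficients:
  1 = 19 - 9×2
  ... = 99×(536) + 1129×(-47)
So 99×(536) ≡ 1 (mod 1129); multiply by 959: y ≡ 514024 (mod 1129).
Smallest nonnegative: y = 514024 mod 1129 = 329.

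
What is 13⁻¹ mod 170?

gcd(170, 13) = 1.
By Bézout, 13*(-13) + 170*(1) = 1.
So 13*-13 ≡ 1 (mod 170), and -13 mod 170 = 157.

157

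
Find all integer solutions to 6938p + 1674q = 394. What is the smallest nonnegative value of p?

gcd(6938, 1674):
  6938 = 4*1674 + 242
  1674 = 6*242 + 222
  242 = 1*222 + 20
  222 = 11*20 + 2
  20 = 10*2
so gcd(6938, 1674) = 2.
2 divides 394, so solutions exist.
Back-substitute for Bézout coefficients:
  2 = 222 - 11*20
  ... = 6938*(-83) + 1674*(344)
Scale by 394/2 = 197: (p₀, q₀) = (-16351, 67768).
General solution: p = -16351 + 837t, q = 67768 - 3469t for integer t.
p ≥ 0: smallest is -16351 mod 837 = 389 (at t = 20), with q = -1612.

389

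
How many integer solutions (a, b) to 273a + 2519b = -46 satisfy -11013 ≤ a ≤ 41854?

21

gcd(2519, 273) = 1.
By Bézout, 273·(203) + 2519·(-22) = 1.
Particular solution: (738, -80).
General solution: a = 738 + 2519t, b = -80 - 273t for integer t.
-11013 ≤ 738 + 2519t ≤ 41854 gives t ∈ [-4, 16], which is 21 values.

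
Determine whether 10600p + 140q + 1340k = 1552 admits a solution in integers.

no

gcd(10600, 140) = 20  (10600 = 75·140 + 100, 140 = 1·100 + 40, 100 = 2·40 + 20, 40 = 2·20).
gcd(20, 1340) = 20.
20 does not divide 1552 (remainder 12), so no integer solutions.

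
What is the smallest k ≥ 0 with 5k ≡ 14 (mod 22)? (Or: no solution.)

16

gcd(22, 5):
  22 = 4·5 + 2
  5 = 2·2 + 1
  2 = 2·1
so gcd(22, 5) = 1.
1 divides 14, so solutions exist.
Back-substitute for Bézout coefficients:
  1 = 5 - 2·2
  ... = 5·(9) + 22·(-2)
So 5·(9) ≡ 1 (mod 22); multiply by 14: k ≡ 126 (mod 22).
Smallest nonnegative: k = 126 mod 22 = 16.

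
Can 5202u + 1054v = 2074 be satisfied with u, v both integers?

gcd(5202, 1054):
  5202 = 4×1054 + 986
  1054 = 1×986 + 68
  986 = 14×68 + 34
  68 = 2×34
so gcd(5202, 1054) = 34.
34 divides 2074, so integer solutions exist.

yes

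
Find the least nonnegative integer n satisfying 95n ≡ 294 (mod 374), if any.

gcd(374, 95):
  374 = 3·95 + 89
  95 = 1·89 + 6
  89 = 14·6 + 5
  6 = 1·5 + 1
  5 = 5·1
so gcd(374, 95) = 1.
1 divides 294, so solutions exist.
Back-substitute for Bézout coefficients:
  1 = 6 - 1·5
  ... = 95·(63) + 374·(-16)
So 95·(63) ≡ 1 (mod 374); multiply by 294: n ≡ 18522 (mod 374).
Smallest nonnegative: n = 18522 mod 374 = 196.

196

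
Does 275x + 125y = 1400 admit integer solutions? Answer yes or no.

gcd(275, 125) = 25.
25 divides 1400, so integer solutions exist.

yes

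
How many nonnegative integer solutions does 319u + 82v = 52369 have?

gcd(319, 82) = 1  (319 = 3*82 + 73, 82 = 1*73 + 9, 73 = 8*9 + 1, 9 = 9*1).
Back-substituting, 319*(9) + 82*(-35) = 1.
Scale by 52369: one solution is (471321, -1832915). Reduce u mod 82: (67, 378).
General: u = 67 + 82t, v = 378 - 319t.
u ≥ 0 ⇒ t ≥ 0; v ≥ 0 ⇒ t ≤ 1. So t ∈ [0, 1]: 2 solutions.

2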